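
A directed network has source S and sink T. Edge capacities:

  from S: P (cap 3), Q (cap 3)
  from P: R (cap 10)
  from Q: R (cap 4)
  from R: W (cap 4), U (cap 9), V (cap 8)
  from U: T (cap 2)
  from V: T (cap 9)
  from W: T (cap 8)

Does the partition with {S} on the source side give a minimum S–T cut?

Given cut capacity: 3 + 3 = 6.
Augment S→P→R→U→T: bottleneck 2, flow now 2.
Augment S→P→R→V→T: bottleneck 1, flow now 3.
Augment S→Q→R→V→T: bottleneck 3, flow now 6.
No augmenting path remains; maximum flow = 6.
Cut capacity 6 equals the max flow, so it is a minimum cut.

Yes — it is a minimum cut (capacity 6).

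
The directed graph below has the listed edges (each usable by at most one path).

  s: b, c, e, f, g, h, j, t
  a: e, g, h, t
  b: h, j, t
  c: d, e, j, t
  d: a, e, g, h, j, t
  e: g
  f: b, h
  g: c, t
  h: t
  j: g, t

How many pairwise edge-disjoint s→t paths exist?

7

Assign every edge capacity 1; by Menger, the answer equals the max flow.
Path s→t (+1); total 1.
Path s→b→t (+1); total 2.
Path s→c→t (+1); total 3.
Path s→g→t (+1); total 4.
Path s→h→t (+1); total 5.
Path s→j→t (+1); total 6.
Path s→e→g→c→d→t (+1); total 7.
No residual s→t path; max flow = 7.
Certifying cut of size 7: {b→t, g→c, g→t, h→t, j→t, s→c, s→t}.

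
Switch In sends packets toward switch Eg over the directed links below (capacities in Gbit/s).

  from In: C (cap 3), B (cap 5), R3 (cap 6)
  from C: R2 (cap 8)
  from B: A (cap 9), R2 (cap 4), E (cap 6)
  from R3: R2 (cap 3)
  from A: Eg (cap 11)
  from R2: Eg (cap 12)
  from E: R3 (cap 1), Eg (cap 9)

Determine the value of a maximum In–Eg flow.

Augment In→C→R2→Eg: bottleneck 3, flow now 3.
Augment In→B→A→Eg: bottleneck 5, flow now 8.
Augment In→R3→R2→Eg: bottleneck 3, flow now 11.
No augmenting path remains; maximum flow = 11.
In the residual graph, reachable from In: {In, R3}.
Min-cut edges: In→C (3), In→B (5), R3→R2 (3); capacity 3 + 5 + 3 = 11.
This cut is saturated, so no flow can exceed 11.

11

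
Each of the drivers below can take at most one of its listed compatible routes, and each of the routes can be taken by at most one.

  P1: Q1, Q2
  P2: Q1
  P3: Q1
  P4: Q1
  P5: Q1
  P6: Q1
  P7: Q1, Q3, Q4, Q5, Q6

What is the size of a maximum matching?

3

Unit-capacity flow: source→left, listed edges, right→sink; max matching = max flow.
Augmenting path P1→Q1 (+1); matched 1.
Augmenting path P7→Q3 (+1); matched 2.
Augmenting path P2→Q1→P1→Q2 (+1); matched 3.
No augmenting path remains; maximum matching = 3.
König certificate: {P1, P7, Q1} is a vertex cover of size 3 (every listed pair touches it), so no matching can be larger.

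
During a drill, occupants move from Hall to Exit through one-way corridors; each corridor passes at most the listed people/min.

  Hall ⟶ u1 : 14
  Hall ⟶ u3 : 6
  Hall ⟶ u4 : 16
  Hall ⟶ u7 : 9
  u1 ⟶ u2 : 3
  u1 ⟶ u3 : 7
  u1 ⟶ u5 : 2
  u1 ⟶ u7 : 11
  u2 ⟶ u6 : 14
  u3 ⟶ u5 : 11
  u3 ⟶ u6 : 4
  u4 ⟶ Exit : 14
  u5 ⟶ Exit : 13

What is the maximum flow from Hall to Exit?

27

Augment Hall→u4→Exit: bottleneck 14, flow now 14.
Augment Hall→u1→u5→Exit: bottleneck 2, flow now 16.
Augment Hall→u3→u5→Exit: bottleneck 6, flow now 22.
Augment Hall→u1→u3→u5→Exit: bottleneck 5, flow now 27.
No augmenting path remains; maximum flow = 27.
In the residual graph, reachable from Hall: {Hall, u1, u2, u3, u4, u6, u7}.
Min-cut edges: u1→u5 (2), u3→u5 (11), u4→Exit (14); capacity 2 + 11 + 14 = 27.
This cut is saturated, so no flow can exceed 27.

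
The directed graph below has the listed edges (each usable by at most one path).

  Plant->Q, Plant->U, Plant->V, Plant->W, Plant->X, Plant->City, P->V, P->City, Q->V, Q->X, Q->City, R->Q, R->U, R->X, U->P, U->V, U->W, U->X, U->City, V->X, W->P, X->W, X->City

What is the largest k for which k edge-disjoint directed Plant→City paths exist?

5

Assign every edge capacity 1; by Menger, the answer equals the max flow.
Path Plant→City (+1); total 1.
Path Plant→Q→City (+1); total 2.
Path Plant→U→City (+1); total 3.
Path Plant→X→City (+1); total 4.
Path Plant→W→P→City (+1); total 5.
No residual Plant→City path; max flow = 5.
Certifying cut of size 5: {Plant→City, Plant→Q, Plant→U, W→P, X→City}.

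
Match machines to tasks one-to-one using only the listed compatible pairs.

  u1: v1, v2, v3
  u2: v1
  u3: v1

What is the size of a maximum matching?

2

Unit-capacity flow: source→left, listed edges, right→sink; max matching = max flow.
Augmenting path u1→v1 (+1); matched 1.
Augmenting path u2→v1→u1→v2 (+1); matched 2.
No augmenting path remains; maximum matching = 2.
König certificate: {u1, v1} is a vertex cover of size 2 (every listed pair touches it), so no matching can be larger.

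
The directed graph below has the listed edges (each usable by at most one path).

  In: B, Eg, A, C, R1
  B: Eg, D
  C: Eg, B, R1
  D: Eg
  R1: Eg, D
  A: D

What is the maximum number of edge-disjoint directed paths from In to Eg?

Assign every edge capacity 1; by Menger, the answer equals the max flow.
Path In→Eg (+1); total 1.
Path In→C→Eg (+1); total 2.
Path In→R1→Eg (+1); total 3.
Path In→B→Eg (+1); total 4.
Path In→A→D→Eg (+1); total 5.
No residual In→Eg path; max flow = 5.
Certifying cut of size 5: {In→A, In→B, In→C, In→Eg, In→R1}.

5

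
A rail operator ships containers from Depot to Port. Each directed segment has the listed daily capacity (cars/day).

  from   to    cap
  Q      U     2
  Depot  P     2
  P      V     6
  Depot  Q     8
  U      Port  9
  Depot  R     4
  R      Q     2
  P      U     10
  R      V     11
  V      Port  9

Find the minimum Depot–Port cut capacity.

Augment Depot→P→U→Port: bottleneck 2, flow now 2.
Augment Depot→Q→U→Port: bottleneck 2, flow now 4.
Augment Depot→R→V→Port: bottleneck 4, flow now 8.
No augmenting path remains; maximum flow = 8.
By max-flow min-cut, the minimum cut capacity equals the max flow.
In the residual graph, reachable from Depot: {Depot, Q}.
Min-cut edges: Depot→P (2), Depot→R (4), Q→U (2); capacity 2 + 4 + 2 = 8.

8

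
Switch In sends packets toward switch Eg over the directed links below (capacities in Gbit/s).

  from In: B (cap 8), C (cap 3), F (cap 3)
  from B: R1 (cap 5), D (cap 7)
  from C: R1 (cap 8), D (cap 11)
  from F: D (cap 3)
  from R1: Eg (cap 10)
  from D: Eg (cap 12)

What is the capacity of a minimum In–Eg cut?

Augment In→B→R1→Eg: bottleneck 5, flow now 5.
Augment In→B→D→Eg: bottleneck 3, flow now 8.
Augment In→C→R1→Eg: bottleneck 3, flow now 11.
Augment In→F→D→Eg: bottleneck 3, flow now 14.
No augmenting path remains; maximum flow = 14.
By max-flow min-cut, the minimum cut capacity equals the max flow.
In the residual graph, reachable from In: {In}.
Min-cut edges: In→B (8), In→C (3), In→F (3); capacity 8 + 3 + 3 = 14.

14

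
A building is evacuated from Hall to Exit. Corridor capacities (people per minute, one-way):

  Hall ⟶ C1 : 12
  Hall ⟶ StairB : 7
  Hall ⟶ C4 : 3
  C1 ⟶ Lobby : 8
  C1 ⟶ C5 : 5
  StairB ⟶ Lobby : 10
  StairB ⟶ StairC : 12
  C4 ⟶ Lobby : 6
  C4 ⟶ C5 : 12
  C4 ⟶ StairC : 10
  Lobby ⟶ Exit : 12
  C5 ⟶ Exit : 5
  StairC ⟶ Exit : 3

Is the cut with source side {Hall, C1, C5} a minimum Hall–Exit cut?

Given cut capacity: 7 + 3 + 8 + 5 = 23.
Augment Hall→C1→Lobby→Exit: bottleneck 8, flow now 8.
Augment Hall→C1→C5→Exit: bottleneck 4, flow now 12.
Augment Hall→StairB→Lobby→Exit: bottleneck 4, flow now 16.
Augment Hall→StairB→StairC→Exit: bottleneck 3, flow now 19.
Augment Hall→C4→C5→Exit: bottleneck 1, flow now 20.
No augmenting path remains; maximum flow = 20.
In the residual graph, reachable from Hall: {Hall, C1, StairB, C4, Lobby, C5, StairC}.
Min-cut edges: Lobby→Exit (12), C5→Exit (5), StairC→Exit (3); capacity 12 + 5 + 3 = 20.
Cut capacity 23 exceeds the max flow 20, so it is not minimum.

No — its capacity is 23, but the minimum cut has capacity 20.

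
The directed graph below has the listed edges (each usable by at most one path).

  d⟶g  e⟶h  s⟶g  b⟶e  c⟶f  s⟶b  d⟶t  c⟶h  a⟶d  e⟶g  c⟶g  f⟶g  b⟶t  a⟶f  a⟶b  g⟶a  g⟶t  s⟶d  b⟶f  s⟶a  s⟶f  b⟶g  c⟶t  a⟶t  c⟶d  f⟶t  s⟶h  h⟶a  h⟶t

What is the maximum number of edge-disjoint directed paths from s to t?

6

Assign every edge capacity 1; by Menger, the answer equals the max flow.
Path s→a→t (+1); total 1.
Path s→b→t (+1); total 2.
Path s→d→t (+1); total 3.
Path s→f→t (+1); total 4.
Path s→g→t (+1); total 5.
Path s→h→t (+1); total 6.
No residual s→t path; max flow = 6.
Certifying cut of size 6: {s→a, s→b, s→d, s→f, s→g, s→h}.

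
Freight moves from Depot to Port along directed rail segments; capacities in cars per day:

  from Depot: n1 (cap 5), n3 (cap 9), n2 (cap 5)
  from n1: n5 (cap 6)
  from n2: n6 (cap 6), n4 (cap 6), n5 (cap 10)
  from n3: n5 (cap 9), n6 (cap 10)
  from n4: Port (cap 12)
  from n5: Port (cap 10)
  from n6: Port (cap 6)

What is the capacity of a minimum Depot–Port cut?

19

Augment Depot→n1→n5→Port: bottleneck 5, flow now 5.
Augment Depot→n2→n4→Port: bottleneck 5, flow now 10.
Augment Depot→n3→n5→Port: bottleneck 5, flow now 15.
Augment Depot→n3→n6→Port: bottleneck 4, flow now 19.
No augmenting path remains; maximum flow = 19.
By max-flow min-cut, the minimum cut capacity equals the max flow.
In the residual graph, reachable from Depot: {Depot}.
Min-cut edges: Depot→n1 (5), Depot→n2 (5), Depot→n3 (9); capacity 5 + 5 + 9 = 19.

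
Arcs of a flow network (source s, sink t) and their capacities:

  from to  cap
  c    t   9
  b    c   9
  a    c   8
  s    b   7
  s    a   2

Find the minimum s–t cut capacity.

9

Augment s→a→c→t: bottleneck 2, flow now 2.
Augment s→b→c→t: bottleneck 7, flow now 9.
No augmenting path remains; maximum flow = 9.
By max-flow min-cut, the minimum cut capacity equals the max flow.
In the residual graph, reachable from s: {s}.
Min-cut edges: s→a (2), s→b (7); capacity 2 + 7 = 9.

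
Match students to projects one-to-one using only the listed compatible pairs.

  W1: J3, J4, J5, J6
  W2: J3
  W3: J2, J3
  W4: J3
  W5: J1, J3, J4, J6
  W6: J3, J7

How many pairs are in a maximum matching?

Unit-capacity flow: source→left, listed edges, right→sink; max matching = max flow.
Augmenting path W1→J3 (+1); matched 1.
Augmenting path W3→J2 (+1); matched 2.
Augmenting path W5→J1 (+1); matched 3.
Augmenting path W6→J7 (+1); matched 4.
Augmenting path W2→J3→W1→J4 (+1); matched 5.
No augmenting path remains; maximum matching = 5.
König certificate: {W1, W3, W5, W6, J3} is a vertex cover of size 5 (every listed pair touches it), so no matching can be larger.

5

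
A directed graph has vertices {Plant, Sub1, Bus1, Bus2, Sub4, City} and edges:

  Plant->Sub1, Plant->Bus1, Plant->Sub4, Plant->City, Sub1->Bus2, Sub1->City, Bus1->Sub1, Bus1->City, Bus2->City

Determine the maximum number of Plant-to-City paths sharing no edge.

Assign every edge capacity 1; by Menger, the answer equals the max flow.
Path Plant→City (+1); total 1.
Path Plant→Sub1→City (+1); total 2.
Path Plant→Bus1→City (+1); total 3.
No residual Plant→City path; max flow = 3.
Certifying cut of size 3: {Plant→Bus1, Plant→City, Plant→Sub1}.

3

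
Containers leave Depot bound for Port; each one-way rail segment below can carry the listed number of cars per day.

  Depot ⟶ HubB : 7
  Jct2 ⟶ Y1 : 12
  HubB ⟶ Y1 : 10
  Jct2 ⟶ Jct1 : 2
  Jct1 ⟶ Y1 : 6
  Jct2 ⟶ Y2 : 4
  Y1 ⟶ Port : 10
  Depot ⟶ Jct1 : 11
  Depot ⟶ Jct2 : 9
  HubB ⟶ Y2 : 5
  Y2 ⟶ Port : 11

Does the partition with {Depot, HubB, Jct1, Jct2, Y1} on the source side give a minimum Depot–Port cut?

Yes — it is a minimum cut (capacity 19).

Given cut capacity: 5 + 4 + 10 = 19.
Augment Depot→HubB→Y2→Port: bottleneck 5, flow now 5.
Augment Depot→HubB→Y1→Port: bottleneck 2, flow now 7.
Augment Depot→Jct1→Y1→Port: bottleneck 6, flow now 13.
Augment Depot→Jct2→Y2→Port: bottleneck 4, flow now 17.
Augment Depot→Jct2→Y1→Port: bottleneck 2, flow now 19.
No augmenting path remains; maximum flow = 19.
Cut capacity 19 equals the max flow, so it is a minimum cut.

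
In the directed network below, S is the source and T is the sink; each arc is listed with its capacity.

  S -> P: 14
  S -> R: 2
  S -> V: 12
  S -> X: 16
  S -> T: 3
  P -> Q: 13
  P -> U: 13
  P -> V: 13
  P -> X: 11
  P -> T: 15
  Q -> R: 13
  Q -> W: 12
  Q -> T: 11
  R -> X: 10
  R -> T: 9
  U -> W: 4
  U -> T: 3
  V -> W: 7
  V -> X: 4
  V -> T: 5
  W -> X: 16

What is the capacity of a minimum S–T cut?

24

Augment S→T: bottleneck 3, flow now 3.
Augment S→P→T: bottleneck 14, flow now 17.
Augment S→R→T: bottleneck 2, flow now 19.
Augment S→V→T: bottleneck 5, flow now 24.
No augmenting path remains; maximum flow = 24.
By max-flow min-cut, the minimum cut capacity equals the max flow.
In the residual graph, reachable from S: {S, V, W, X}.
Min-cut edges: S→P (14), S→R (2), S→T (3), V→T (5); capacity 14 + 2 + 3 + 5 = 24.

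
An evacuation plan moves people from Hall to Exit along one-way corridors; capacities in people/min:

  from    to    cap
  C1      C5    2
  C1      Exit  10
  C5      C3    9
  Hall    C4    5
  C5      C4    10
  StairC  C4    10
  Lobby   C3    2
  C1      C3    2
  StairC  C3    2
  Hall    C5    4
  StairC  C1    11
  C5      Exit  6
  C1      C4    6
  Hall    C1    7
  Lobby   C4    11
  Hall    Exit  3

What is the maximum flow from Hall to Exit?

Augment Hall→Exit: bottleneck 3, flow now 3.
Augment Hall→C1→Exit: bottleneck 7, flow now 10.
Augment Hall→C5→Exit: bottleneck 4, flow now 14.
No augmenting path remains; maximum flow = 14.
In the residual graph, reachable from Hall: {Hall, C4}.
Min-cut edges: Hall→C1 (7), Hall→C5 (4), Hall→Exit (3); capacity 7 + 4 + 3 = 14.
This cut is saturated, so no flow can exceed 14.

14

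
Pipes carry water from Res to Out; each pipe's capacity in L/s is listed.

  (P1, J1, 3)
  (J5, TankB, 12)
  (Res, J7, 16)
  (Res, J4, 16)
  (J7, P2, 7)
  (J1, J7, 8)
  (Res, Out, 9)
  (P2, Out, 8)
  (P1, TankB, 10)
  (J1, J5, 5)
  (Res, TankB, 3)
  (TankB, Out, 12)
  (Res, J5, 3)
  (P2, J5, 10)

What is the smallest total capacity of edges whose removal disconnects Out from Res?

22

Augment Res→Out: bottleneck 9, flow now 9.
Augment Res→TankB→Out: bottleneck 3, flow now 12.
Augment Res→J7→P2→Out: bottleneck 7, flow now 19.
Augment Res→J5→TankB→Out: bottleneck 3, flow now 22.
No augmenting path remains; maximum flow = 22.
By max-flow min-cut, the minimum cut capacity equals the max flow.
In the residual graph, reachable from Res: {Res, J7, J4}.
Min-cut edges: Res→J5 (3), Res→TankB (3), Res→Out (9), J7→P2 (7); capacity 3 + 3 + 9 + 7 = 22.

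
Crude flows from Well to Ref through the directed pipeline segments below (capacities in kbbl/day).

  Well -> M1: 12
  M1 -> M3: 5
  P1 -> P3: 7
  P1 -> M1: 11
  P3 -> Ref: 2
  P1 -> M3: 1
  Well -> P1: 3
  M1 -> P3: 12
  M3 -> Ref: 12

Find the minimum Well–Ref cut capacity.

8

Augment Well→P1→P3→Ref: bottleneck 2, flow now 2.
Augment Well→P1→M3→Ref: bottleneck 1, flow now 3.
Augment Well→M1→M3→Ref: bottleneck 5, flow now 8.
No augmenting path remains; maximum flow = 8.
By max-flow min-cut, the minimum cut capacity equals the max flow.
In the residual graph, reachable from Well: {Well, P1, M1, P3}.
Min-cut edges: P1→M3 (1), M1→M3 (5), P3→Ref (2); capacity 1 + 5 + 2 = 8.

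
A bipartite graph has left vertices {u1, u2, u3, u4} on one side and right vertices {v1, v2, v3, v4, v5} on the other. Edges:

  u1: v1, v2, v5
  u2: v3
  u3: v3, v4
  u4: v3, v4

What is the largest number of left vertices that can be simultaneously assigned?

3

Unit-capacity flow: source→left, listed edges, right→sink; max matching = max flow.
Augmenting path u1→v1 (+1); matched 1.
Augmenting path u2→v3 (+1); matched 2.
Augmenting path u3→v4 (+1); matched 3.
No augmenting path remains; maximum matching = 3.
König certificate: {u1, v3, v4} is a vertex cover of size 3 (every listed pair touches it), so no matching can be larger.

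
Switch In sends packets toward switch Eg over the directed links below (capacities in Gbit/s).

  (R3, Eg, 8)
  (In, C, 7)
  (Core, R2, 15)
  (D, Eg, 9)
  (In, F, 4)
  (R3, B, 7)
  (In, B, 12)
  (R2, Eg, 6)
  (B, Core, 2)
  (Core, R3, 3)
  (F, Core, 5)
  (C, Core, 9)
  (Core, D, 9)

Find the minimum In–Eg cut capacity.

13

Augment In→C→Core→D→Eg: bottleneck 7, flow now 7.
Augment In→F→Core→D→Eg: bottleneck 2, flow now 9.
Augment In→F→Core→R3→Eg: bottleneck 2, flow now 11.
Augment In→B→Core→R3→Eg: bottleneck 1, flow now 12.
Augment In→B→Core→R2→Eg: bottleneck 1, flow now 13.
No augmenting path remains; maximum flow = 13.
By max-flow min-cut, the minimum cut capacity equals the max flow.
In the residual graph, reachable from In: {In, B}.
Min-cut edges: In→C (7), In→F (4), B→Core (2); capacity 7 + 4 + 2 = 13.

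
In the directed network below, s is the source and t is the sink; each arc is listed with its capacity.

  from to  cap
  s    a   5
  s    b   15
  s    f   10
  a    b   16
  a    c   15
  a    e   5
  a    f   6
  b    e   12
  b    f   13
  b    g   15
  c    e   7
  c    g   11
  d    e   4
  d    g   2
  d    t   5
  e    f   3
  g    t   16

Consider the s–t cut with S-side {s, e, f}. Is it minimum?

Given cut capacity: 5 + 15 = 20.
Augment s→b→g→t: bottleneck 15, flow now 15.
Augment s→a→c→g→t: bottleneck 1, flow now 16.
No augmenting path remains; maximum flow = 16.
In the residual graph, reachable from s: {s, a, b, c, e, f, g}.
Min-cut edges: g→t (16); capacity 16 = 16.
Cut capacity 20 exceeds the max flow 16, so it is not minimum.

No — its capacity is 20, but the minimum cut has capacity 16.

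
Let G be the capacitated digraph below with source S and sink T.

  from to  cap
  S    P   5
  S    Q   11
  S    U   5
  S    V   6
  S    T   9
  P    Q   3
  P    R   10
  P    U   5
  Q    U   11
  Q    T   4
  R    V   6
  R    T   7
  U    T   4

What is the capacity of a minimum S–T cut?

Augment S→T: bottleneck 9, flow now 9.
Augment S→Q→T: bottleneck 4, flow now 13.
Augment S→U→T: bottleneck 4, flow now 17.
Augment S→P→R→T: bottleneck 5, flow now 22.
No augmenting path remains; maximum flow = 22.
By max-flow min-cut, the minimum cut capacity equals the max flow.
In the residual graph, reachable from S: {S, Q, U, V}.
Min-cut edges: S→P (5), S→T (9), Q→T (4), U→T (4); capacity 5 + 9 + 4 + 4 = 22.

22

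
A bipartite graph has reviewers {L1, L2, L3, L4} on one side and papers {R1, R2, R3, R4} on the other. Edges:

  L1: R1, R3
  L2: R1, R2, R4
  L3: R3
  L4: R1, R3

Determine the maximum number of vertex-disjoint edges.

Unit-capacity flow: source→left, listed edges, right→sink; max matching = max flow.
Augmenting path L1→R1 (+1); matched 1.
Augmenting path L2→R2 (+1); matched 2.
Augmenting path L3→R3 (+1); matched 3.
No augmenting path remains; maximum matching = 3.
König certificate: {L2, R1, R3} is a vertex cover of size 3 (every listed pair touches it), so no matching can be larger.

3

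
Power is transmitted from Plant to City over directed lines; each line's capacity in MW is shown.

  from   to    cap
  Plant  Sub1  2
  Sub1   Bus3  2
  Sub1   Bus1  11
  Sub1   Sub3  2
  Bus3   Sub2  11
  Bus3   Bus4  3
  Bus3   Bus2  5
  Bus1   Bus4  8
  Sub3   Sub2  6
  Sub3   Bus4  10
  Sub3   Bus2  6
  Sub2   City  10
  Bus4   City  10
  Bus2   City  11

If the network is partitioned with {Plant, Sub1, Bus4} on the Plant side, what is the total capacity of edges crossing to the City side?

Edges leaving {Plant, Sub1, Bus4}: Sub1→Bus3 (2), Sub1→Bus1 (11), Sub1→Sub3 (2), Bus4→City (10).
Cut capacity = 2 + 11 + 2 + 10 = 25.

25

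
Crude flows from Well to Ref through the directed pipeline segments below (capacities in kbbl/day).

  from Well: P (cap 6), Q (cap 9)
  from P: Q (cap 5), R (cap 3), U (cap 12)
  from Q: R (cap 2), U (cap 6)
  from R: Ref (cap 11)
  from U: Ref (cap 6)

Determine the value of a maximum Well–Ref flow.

11

Augment Well→P→R→Ref: bottleneck 3, flow now 3.
Augment Well→P→U→Ref: bottleneck 3, flow now 6.
Augment Well→Q→R→Ref: bottleneck 2, flow now 8.
Augment Well→Q→U→Ref: bottleneck 3, flow now 11.
No augmenting path remains; maximum flow = 11.
In the residual graph, reachable from Well: {Well, P, Q, U}.
Min-cut edges: P→R (3), Q→R (2), U→Ref (6); capacity 3 + 2 + 6 = 11.
This cut is saturated, so no flow can exceed 11.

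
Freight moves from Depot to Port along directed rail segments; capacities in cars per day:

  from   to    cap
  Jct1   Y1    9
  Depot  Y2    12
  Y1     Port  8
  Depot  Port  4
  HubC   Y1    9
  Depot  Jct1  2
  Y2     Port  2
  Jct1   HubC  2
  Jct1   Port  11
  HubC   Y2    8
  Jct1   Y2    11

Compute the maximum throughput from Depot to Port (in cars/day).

8

Augment Depot→Port: bottleneck 4, flow now 4.
Augment Depot→Jct1→Port: bottleneck 2, flow now 6.
Augment Depot→Y2→Port: bottleneck 2, flow now 8.
No augmenting path remains; maximum flow = 8.
In the residual graph, reachable from Depot: {Depot, Y2}.
Min-cut edges: Depot→Jct1 (2), Depot→Port (4), Y2→Port (2); capacity 2 + 4 + 2 = 8.
This cut is saturated, so no flow can exceed 8.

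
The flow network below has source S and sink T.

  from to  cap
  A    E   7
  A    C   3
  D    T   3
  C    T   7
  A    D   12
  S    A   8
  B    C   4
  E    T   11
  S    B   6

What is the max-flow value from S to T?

12

Augment S→A→C→T: bottleneck 3, flow now 3.
Augment S→A→D→T: bottleneck 3, flow now 6.
Augment S→A→E→T: bottleneck 2, flow now 8.
Augment S→B→C→T: bottleneck 4, flow now 12.
No augmenting path remains; maximum flow = 12.
In the residual graph, reachable from S: {S, B}.
Min-cut edges: S→A (8), B→C (4); capacity 8 + 4 = 12.
This cut is saturated, so no flow can exceed 12.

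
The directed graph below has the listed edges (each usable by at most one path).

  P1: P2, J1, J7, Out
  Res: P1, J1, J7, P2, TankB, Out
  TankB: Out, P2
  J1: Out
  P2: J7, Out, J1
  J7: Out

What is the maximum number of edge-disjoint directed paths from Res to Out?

Assign every edge capacity 1; by Menger, the answer equals the max flow.
Path Res→Out (+1); total 1.
Path Res→P1→Out (+1); total 2.
Path Res→P2→Out (+1); total 3.
Path Res→TankB→Out (+1); total 4.
Path Res→J7→Out (+1); total 5.
Path Res→J1→Out (+1); total 6.
No residual Res→Out path; max flow = 6.
Certifying cut of size 6: {Res→J1, Res→J7, Res→Out, Res→P1, Res→P2, Res→TankB}.

6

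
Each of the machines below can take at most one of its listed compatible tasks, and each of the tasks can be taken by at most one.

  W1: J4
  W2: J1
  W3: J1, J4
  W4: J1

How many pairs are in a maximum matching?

2

Unit-capacity flow: source→left, listed edges, right→sink; max matching = max flow.
Augmenting path W1→J4 (+1); matched 1.
Augmenting path W2→J1 (+1); matched 2.
No augmenting path remains; maximum matching = 2.
König certificate: {J1, J4} is a vertex cover of size 2 (every listed pair touches it), so no matching can be larger.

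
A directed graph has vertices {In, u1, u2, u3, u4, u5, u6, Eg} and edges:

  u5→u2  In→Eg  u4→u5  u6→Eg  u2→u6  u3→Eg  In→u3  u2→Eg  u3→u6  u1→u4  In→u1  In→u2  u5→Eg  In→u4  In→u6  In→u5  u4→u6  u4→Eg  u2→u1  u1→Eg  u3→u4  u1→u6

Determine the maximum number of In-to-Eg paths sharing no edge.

7

Assign every edge capacity 1; by Menger, the answer equals the max flow.
Path In→Eg (+1); total 1.
Path In→u1→Eg (+1); total 2.
Path In→u2→Eg (+1); total 3.
Path In→u3→Eg (+1); total 4.
Path In→u4→Eg (+1); total 5.
Path In→u5→Eg (+1); total 6.
Path In→u6→Eg (+1); total 7.
No residual In→Eg path; max flow = 7.
Certifying cut of size 7: {In→Eg, In→u1, In→u2, In→u3, In→u4, In→u5, In→u6}.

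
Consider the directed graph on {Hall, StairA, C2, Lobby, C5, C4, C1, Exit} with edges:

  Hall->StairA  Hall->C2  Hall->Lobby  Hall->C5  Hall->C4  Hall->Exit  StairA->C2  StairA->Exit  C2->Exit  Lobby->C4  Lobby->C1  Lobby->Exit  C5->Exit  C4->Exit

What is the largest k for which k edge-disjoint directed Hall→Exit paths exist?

Assign every edge capacity 1; by Menger, the answer equals the max flow.
Path Hall→Exit (+1); total 1.
Path Hall→StairA→Exit (+1); total 2.
Path Hall→C2→Exit (+1); total 3.
Path Hall→Lobby→Exit (+1); total 4.
Path Hall→C5→Exit (+1); total 5.
Path Hall→C4→Exit (+1); total 6.
No residual Hall→Exit path; max flow = 6.
Certifying cut of size 6: {Hall→C2, Hall→C4, Hall→C5, Hall→Exit, Hall→Lobby, Hall→StairA}.

6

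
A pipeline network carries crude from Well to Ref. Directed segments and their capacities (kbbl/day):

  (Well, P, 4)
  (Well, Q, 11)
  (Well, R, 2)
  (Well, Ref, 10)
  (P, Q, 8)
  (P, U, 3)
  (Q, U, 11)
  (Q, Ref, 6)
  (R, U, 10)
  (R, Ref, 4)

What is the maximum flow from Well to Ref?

18

Augment Well→Ref: bottleneck 10, flow now 10.
Augment Well→Q→Ref: bottleneck 6, flow now 16.
Augment Well→R→Ref: bottleneck 2, flow now 18.
No augmenting path remains; maximum flow = 18.
In the residual graph, reachable from Well: {Well, P, Q, U}.
Min-cut edges: Well→R (2), Well→Ref (10), Q→Ref (6); capacity 2 + 10 + 6 = 18.
This cut is saturated, so no flow can exceed 18.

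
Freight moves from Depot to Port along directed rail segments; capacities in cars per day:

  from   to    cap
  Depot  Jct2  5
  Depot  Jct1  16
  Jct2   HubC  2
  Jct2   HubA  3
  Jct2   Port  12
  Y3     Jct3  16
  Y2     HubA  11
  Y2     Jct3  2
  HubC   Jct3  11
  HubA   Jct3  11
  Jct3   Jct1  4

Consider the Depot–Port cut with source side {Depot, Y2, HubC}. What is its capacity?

45

Edges leaving {Depot, Y2, HubC}: Depot→Jct2 (5), Depot→Jct1 (16), Y2→HubA (11), Y2→Jct3 (2), HubC→Jct3 (11).
Cut capacity = 5 + 16 + 11 + 2 + 11 = 45.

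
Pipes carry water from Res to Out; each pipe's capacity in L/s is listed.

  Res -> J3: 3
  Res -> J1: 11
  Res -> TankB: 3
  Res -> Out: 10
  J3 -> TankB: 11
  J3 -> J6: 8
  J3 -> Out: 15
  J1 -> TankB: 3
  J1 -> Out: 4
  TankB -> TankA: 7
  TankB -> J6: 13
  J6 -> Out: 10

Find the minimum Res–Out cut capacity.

23

Augment Res→Out: bottleneck 10, flow now 10.
Augment Res→J3→Out: bottleneck 3, flow now 13.
Augment Res→J1→Out: bottleneck 4, flow now 17.
Augment Res→TankB→J6→Out: bottleneck 3, flow now 20.
Augment Res→J1→TankB→J6→Out: bottleneck 3, flow now 23.
No augmenting path remains; maximum flow = 23.
By max-flow min-cut, the minimum cut capacity equals the max flow.
In the residual graph, reachable from Res: {Res, J1}.
Min-cut edges: Res→J3 (3), Res→TankB (3), Res→Out (10), J1→TankB (3), J1→Out (4); capacity 3 + 3 + 10 + 3 + 4 = 23.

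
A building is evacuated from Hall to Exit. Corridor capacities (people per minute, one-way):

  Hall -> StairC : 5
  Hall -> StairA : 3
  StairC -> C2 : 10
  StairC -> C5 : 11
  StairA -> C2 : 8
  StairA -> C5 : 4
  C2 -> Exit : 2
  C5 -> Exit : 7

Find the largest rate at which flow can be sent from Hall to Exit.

8

Augment Hall→StairC→C2→Exit: bottleneck 2, flow now 2.
Augment Hall→StairC→C5→Exit: bottleneck 3, flow now 5.
Augment Hall→StairA→C5→Exit: bottleneck 3, flow now 8.
No augmenting path remains; maximum flow = 8.
In the residual graph, reachable from Hall: {Hall}.
Min-cut edges: Hall→StairC (5), Hall→StairA (3); capacity 5 + 3 = 8.
This cut is saturated, so no flow can exceed 8.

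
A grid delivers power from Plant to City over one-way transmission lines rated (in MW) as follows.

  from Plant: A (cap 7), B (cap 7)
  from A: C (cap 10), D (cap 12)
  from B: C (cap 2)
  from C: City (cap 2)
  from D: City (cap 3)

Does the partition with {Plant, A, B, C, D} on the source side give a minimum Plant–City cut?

Given cut capacity: 2 + 3 = 5.
Augment Plant→A→C→City: bottleneck 2, flow now 2.
Augment Plant→A→D→City: bottleneck 3, flow now 5.
No augmenting path remains; maximum flow = 5.
Cut capacity 5 equals the max flow, so it is a minimum cut.

Yes — it is a minimum cut (capacity 5).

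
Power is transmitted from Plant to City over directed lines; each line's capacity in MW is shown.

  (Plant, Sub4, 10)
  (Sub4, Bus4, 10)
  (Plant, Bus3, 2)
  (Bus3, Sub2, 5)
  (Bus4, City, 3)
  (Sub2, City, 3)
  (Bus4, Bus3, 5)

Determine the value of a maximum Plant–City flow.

6

Augment Plant→Bus3→Sub2→City: bottleneck 2, flow now 2.
Augment Plant→Sub4→Bus4→City: bottleneck 3, flow now 5.
Augment Plant→Sub4→Bus4→Bus3→Sub2→City: bottleneck 1, flow now 6.
No augmenting path remains; maximum flow = 6.
In the residual graph, reachable from Plant: {Plant, Bus3, Sub4, Sub2, Bus4}.
Min-cut edges: Sub2→City (3), Bus4→City (3); capacity 3 + 3 = 6.
This cut is saturated, so no flow can exceed 6.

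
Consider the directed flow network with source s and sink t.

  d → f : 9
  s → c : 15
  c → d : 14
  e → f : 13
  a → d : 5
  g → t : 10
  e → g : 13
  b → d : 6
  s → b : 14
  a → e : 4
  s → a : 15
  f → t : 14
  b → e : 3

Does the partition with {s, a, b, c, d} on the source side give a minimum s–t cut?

Yes — it is a minimum cut (capacity 16).

Given cut capacity: 4 + 3 + 9 = 16.
Augment s→a→d→f→t: bottleneck 5, flow now 5.
Augment s→a→e→f→t: bottleneck 4, flow now 9.
Augment s→b→d→f→t: bottleneck 4, flow now 13.
Augment s→b→e→f→t: bottleneck 1, flow now 14.
Augment s→b→e→g→t: bottleneck 2, flow now 16.
No augmenting path remains; maximum flow = 16.
Cut capacity 16 equals the max flow, so it is a minimum cut.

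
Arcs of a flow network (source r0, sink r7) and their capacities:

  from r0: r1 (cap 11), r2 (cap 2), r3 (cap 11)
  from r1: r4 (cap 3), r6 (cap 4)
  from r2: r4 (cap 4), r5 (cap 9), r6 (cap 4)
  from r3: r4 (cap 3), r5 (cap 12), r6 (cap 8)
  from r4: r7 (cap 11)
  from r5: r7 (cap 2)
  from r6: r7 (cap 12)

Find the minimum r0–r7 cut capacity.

Augment r0→r1→r4→r7: bottleneck 3, flow now 3.
Augment r0→r1→r6→r7: bottleneck 4, flow now 7.
Augment r0→r2→r4→r7: bottleneck 2, flow now 9.
Augment r0→r3→r4→r7: bottleneck 3, flow now 12.
Augment r0→r3→r5→r7: bottleneck 2, flow now 14.
Augment r0→r3→r6→r7: bottleneck 6, flow now 20.
No augmenting path remains; maximum flow = 20.
By max-flow min-cut, the minimum cut capacity equals the max flow.
In the residual graph, reachable from r0: {r0, r1}.
Min-cut edges: r0→r2 (2), r0→r3 (11), r1→r4 (3), r1→r6 (4); capacity 2 + 11 + 3 + 4 = 20.

20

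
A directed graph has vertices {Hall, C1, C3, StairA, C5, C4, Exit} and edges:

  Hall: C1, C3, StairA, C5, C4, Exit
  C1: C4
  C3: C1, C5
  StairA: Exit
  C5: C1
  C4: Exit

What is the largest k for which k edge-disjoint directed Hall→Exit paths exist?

Assign every edge capacity 1; by Menger, the answer equals the max flow.
Path Hall→Exit (+1); total 1.
Path Hall→StairA→Exit (+1); total 2.
Path Hall→C4→Exit (+1); total 3.
No residual Hall→Exit path; max flow = 3.
Certifying cut of size 3: {C4→Exit, Hall→Exit, Hall→StairA}.

3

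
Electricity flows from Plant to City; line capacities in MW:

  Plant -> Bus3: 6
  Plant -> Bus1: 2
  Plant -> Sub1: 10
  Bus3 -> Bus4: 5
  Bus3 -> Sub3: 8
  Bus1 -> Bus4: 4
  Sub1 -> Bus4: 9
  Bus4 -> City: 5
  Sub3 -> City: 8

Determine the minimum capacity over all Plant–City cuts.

11

Augment Plant→Bus3→Bus4→City: bottleneck 5, flow now 5.
Augment Plant→Bus3→Sub3→City: bottleneck 1, flow now 6.
Augment Plant→Bus1→Bus4→Bus3→Sub3→City: bottleneck 2, flow now 8. (uses reverse residual edge)
Augment Plant→Sub1→Bus4→Bus3→Sub3→City: bottleneck 3, flow now 11. (uses reverse residual edge)
No augmenting path remains; maximum flow = 11.
By max-flow min-cut, the minimum cut capacity equals the max flow.
In the residual graph, reachable from Plant: {Plant, Bus1, Sub1, Bus4}.
Min-cut edges: Plant→Bus3 (6), Bus4→City (5); capacity 6 + 5 = 11.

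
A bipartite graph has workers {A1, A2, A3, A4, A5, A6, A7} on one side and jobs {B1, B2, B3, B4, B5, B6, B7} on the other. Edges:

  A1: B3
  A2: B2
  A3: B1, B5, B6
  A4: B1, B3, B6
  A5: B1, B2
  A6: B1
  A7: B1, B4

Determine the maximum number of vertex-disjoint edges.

Unit-capacity flow: source→left, listed edges, right→sink; max matching = max flow.
Augmenting path A1→B3 (+1); matched 1.
Augmenting path A2→B2 (+1); matched 2.
Augmenting path A3→B1 (+1); matched 3.
Augmenting path A4→B6 (+1); matched 4.
Augmenting path A7→B4 (+1); matched 5.
Augmenting path A5→B1→A3→B5 (+1); matched 6.
No augmenting path remains; maximum matching = 6.
König certificate: {A1, A3, A4, A7, B1, B2} is a vertex cover of size 6 (every listed pair touches it), so no matching can be larger.

6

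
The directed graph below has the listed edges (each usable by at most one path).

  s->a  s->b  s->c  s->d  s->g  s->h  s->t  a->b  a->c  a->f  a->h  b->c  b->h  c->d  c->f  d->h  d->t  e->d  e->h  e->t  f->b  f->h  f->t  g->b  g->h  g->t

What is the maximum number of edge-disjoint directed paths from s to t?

Assign every edge capacity 1; by Menger, the answer equals the max flow.
Path s→t (+1); total 1.
Path s→d→t (+1); total 2.
Path s→g→t (+1); total 3.
Path s→a→f→t (+1); total 4.
No residual s→t path; max flow = 4.
Certifying cut of size 4: {d→t, f→t, s→g, s→t}.

4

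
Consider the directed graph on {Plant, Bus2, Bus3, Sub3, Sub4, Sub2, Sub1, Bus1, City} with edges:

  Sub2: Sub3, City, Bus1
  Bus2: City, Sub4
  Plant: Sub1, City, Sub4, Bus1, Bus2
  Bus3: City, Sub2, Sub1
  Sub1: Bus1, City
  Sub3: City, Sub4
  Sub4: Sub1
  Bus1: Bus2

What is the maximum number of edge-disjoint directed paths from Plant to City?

Assign every edge capacity 1; by Menger, the answer equals the max flow.
Path Plant→City (+1); total 1.
Path Plant→Bus2→City (+1); total 2.
Path Plant→Sub1→City (+1); total 3.
No residual Plant→City path; max flow = 3.
Certifying cut of size 3: {Bus2→City, Plant→City, Sub1→City}.

3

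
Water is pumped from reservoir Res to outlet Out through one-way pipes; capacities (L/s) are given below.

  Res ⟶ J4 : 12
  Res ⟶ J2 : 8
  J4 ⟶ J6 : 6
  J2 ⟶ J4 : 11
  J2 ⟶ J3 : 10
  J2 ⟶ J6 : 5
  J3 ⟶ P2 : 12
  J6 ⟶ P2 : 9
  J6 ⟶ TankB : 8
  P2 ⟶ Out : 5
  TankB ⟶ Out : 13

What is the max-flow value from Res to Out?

13

Augment Res→J4→J6→P2→Out: bottleneck 5, flow now 5.
Augment Res→J4→J6→TankB→Out: bottleneck 1, flow now 6.
Augment Res→J2→J6→TankB→Out: bottleneck 5, flow now 11.
Augment Res→J2→J3→P2→J6→TankB→Out: bottleneck 2, flow now 13. (uses reverse residual edge)
No augmenting path remains; maximum flow = 13.
In the residual graph, reachable from Res: {Res, J4, J2, J3, J6, P2}.
Min-cut edges: J6→TankB (8), P2→Out (5); capacity 8 + 5 = 13.
This cut is saturated, so no flow can exceed 13.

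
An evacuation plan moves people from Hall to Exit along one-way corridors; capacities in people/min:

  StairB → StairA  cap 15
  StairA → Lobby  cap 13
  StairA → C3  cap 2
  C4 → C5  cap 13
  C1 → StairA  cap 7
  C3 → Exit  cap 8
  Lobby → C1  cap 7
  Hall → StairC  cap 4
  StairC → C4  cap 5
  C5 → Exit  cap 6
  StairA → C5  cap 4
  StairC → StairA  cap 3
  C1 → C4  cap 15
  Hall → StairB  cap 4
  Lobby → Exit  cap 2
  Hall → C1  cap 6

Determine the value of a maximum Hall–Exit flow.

10

Augment Hall→C1→C4→C5→Exit: bottleneck 6, flow now 6.
Augment Hall→StairC→StairA→C3→Exit: bottleneck 2, flow now 8.
Augment Hall→StairC→StairA→Lobby→Exit: bottleneck 1, flow now 9.
Augment Hall→StairB→StairA→Lobby→Exit: bottleneck 1, flow now 10.
No augmenting path remains; maximum flow = 10.
In the residual graph, reachable from Hall: {Hall, C1, StairC, StairB, C4, StairA, C5, Lobby}.
Min-cut edges: StairA→C3 (2), C5→Exit (6), Lobby→Exit (2); capacity 2 + 6 + 2 = 10.
This cut is saturated, so no flow can exceed 10.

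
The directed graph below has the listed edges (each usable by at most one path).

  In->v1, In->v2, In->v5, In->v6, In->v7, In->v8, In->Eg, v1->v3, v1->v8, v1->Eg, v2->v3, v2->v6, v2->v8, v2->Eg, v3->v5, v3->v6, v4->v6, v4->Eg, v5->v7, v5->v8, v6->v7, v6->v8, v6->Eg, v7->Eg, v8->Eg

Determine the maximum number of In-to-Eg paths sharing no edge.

Assign every edge capacity 1; by Menger, the answer equals the max flow.
Path In→Eg (+1); total 1.
Path In→v1→Eg (+1); total 2.
Path In→v2→Eg (+1); total 3.
Path In→v6→Eg (+1); total 4.
Path In→v7→Eg (+1); total 5.
Path In→v8→Eg (+1); total 6.
No residual In→Eg path; max flow = 6.
Certifying cut of size 6: {In→Eg, In→v1, In→v2, In→v6, v7→Eg, v8→Eg}.

6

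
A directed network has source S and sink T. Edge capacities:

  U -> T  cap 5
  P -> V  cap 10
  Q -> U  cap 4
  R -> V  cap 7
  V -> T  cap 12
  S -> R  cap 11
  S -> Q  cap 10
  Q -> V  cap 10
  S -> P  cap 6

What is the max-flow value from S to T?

16

Augment S→P→V→T: bottleneck 6, flow now 6.
Augment S→Q→U→T: bottleneck 4, flow now 10.
Augment S→Q→V→T: bottleneck 6, flow now 16.
No augmenting path remains; maximum flow = 16.
In the residual graph, reachable from S: {S, P, Q, R, V}.
Min-cut edges: Q→U (4), V→T (12); capacity 4 + 12 = 16.
This cut is saturated, so no flow can exceed 16.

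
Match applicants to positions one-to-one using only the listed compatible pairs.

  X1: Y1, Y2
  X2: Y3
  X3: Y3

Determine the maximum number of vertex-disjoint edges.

Unit-capacity flow: source→left, listed edges, right→sink; max matching = max flow.
Augmenting path X1→Y1 (+1); matched 1.
Augmenting path X2→Y3 (+1); matched 2.
No augmenting path remains; maximum matching = 2.
König certificate: {X1, Y3} is a vertex cover of size 2 (every listed pair touches it), so no matching can be larger.

2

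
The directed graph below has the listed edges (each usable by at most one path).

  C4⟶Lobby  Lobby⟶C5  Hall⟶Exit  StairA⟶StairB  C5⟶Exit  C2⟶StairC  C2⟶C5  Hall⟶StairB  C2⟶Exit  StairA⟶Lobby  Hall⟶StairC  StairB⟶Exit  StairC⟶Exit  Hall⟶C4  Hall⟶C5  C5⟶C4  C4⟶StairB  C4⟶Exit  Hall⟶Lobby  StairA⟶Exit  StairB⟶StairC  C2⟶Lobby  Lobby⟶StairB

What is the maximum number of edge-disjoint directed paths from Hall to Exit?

5

Assign every edge capacity 1; by Menger, the answer equals the max flow.
Path Hall→Exit (+1); total 1.
Path Hall→C4→Exit (+1); total 2.
Path Hall→StairB→Exit (+1); total 3.
Path Hall→C5→Exit (+1); total 4.
Path Hall→StairC→Exit (+1); total 5.
No residual Hall→Exit path; max flow = 5.
Certifying cut of size 5: {C4→Exit, C5→Exit, Hall→Exit, StairB→Exit, StairC→Exit}.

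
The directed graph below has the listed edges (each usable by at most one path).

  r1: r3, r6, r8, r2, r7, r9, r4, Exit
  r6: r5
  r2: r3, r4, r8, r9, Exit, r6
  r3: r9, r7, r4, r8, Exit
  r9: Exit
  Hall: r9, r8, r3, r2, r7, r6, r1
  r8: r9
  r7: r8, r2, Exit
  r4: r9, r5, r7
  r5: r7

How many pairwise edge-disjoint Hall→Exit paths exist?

5

Assign every edge capacity 1; by Menger, the answer equals the max flow.
Path Hall→r1→Exit (+1); total 1.
Path Hall→r2→Exit (+1); total 2.
Path Hall→r3→Exit (+1); total 3.
Path Hall→r7→Exit (+1); total 4.
Path Hall→r9→Exit (+1); total 5.
No residual Hall→Exit path; max flow = 5.
Certifying cut of size 5: {Hall→r1, r2→Exit, r3→Exit, r7→Exit, r9→Exit}.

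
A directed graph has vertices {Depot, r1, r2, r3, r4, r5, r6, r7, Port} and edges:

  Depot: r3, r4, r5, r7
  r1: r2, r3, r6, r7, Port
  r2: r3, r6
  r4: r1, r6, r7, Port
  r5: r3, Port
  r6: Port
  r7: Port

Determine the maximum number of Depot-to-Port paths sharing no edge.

3

Assign every edge capacity 1; by Menger, the answer equals the max flow.
Path Depot→r4→Port (+1); total 1.
Path Depot→r5→Port (+1); total 2.
Path Depot→r7→Port (+1); total 3.
No residual Depot→Port path; max flow = 3.
Certifying cut of size 3: {Depot→r4, Depot→r5, Depot→r7}.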